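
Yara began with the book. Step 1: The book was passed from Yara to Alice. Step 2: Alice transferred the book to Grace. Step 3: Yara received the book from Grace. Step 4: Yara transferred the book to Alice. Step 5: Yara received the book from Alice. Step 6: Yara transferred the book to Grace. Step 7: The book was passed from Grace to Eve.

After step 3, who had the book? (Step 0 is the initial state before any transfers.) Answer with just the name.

Answer: Yara

Derivation:
Tracking the book holder through step 3:
After step 0 (start): Yara
After step 1: Alice
After step 2: Grace
After step 3: Yara

At step 3, the holder is Yara.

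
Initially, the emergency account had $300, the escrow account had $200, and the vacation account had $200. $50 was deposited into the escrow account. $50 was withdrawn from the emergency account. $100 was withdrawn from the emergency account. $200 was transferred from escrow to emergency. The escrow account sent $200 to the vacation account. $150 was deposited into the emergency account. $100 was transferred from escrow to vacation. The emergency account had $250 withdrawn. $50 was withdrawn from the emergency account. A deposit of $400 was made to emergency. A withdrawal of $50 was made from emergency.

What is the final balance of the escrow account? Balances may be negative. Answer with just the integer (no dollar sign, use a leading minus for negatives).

Tracking account balances step by step:
Start: emergency=300, escrow=200, vacation=200
Event 1 (deposit 50 to escrow): escrow: 200 + 50 = 250. Balances: emergency=300, escrow=250, vacation=200
Event 2 (withdraw 50 from emergency): emergency: 300 - 50 = 250. Balances: emergency=250, escrow=250, vacation=200
Event 3 (withdraw 100 from emergency): emergency: 250 - 100 = 150. Balances: emergency=150, escrow=250, vacation=200
Event 4 (transfer 200 escrow -> emergency): escrow: 250 - 200 = 50, emergency: 150 + 200 = 350. Balances: emergency=350, escrow=50, vacation=200
Event 5 (transfer 200 escrow -> vacation): escrow: 50 - 200 = -150, vacation: 200 + 200 = 400. Balances: emergency=350, escrow=-150, vacation=400
Event 6 (deposit 150 to emergency): emergency: 350 + 150 = 500. Balances: emergency=500, escrow=-150, vacation=400
Event 7 (transfer 100 escrow -> vacation): escrow: -150 - 100 = -250, vacation: 400 + 100 = 500. Balances: emergency=500, escrow=-250, vacation=500
Event 8 (withdraw 250 from emergency): emergency: 500 - 250 = 250. Balances: emergency=250, escrow=-250, vacation=500
Event 9 (withdraw 50 from emergency): emergency: 250 - 50 = 200. Balances: emergency=200, escrow=-250, vacation=500
Event 10 (deposit 400 to emergency): emergency: 200 + 400 = 600. Balances: emergency=600, escrow=-250, vacation=500
Event 11 (withdraw 50 from emergency): emergency: 600 - 50 = 550. Balances: emergency=550, escrow=-250, vacation=500

Final balance of escrow: -250

Answer: -250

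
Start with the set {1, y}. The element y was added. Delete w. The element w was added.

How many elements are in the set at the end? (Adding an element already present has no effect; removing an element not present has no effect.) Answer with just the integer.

Tracking the set through each operation:
Start: {1, y}
Event 1 (add y): already present, no change. Set: {1, y}
Event 2 (remove w): not present, no change. Set: {1, y}
Event 3 (add w): added. Set: {1, w, y}

Final set: {1, w, y} (size 3)

Answer: 3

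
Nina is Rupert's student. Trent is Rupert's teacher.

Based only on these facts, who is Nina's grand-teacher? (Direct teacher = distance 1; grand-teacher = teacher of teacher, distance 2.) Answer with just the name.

Reconstructing the teacher chain from the given facts:
  Trent -> Rupert -> Nina
(each arrow means 'teacher of the next')
Positions in the chain (0 = top):
  position of Trent: 0
  position of Rupert: 1
  position of Nina: 2

Nina is at position 2; the grand-teacher is 2 steps up the chain, i.e. position 0: Trent.

Answer: Trent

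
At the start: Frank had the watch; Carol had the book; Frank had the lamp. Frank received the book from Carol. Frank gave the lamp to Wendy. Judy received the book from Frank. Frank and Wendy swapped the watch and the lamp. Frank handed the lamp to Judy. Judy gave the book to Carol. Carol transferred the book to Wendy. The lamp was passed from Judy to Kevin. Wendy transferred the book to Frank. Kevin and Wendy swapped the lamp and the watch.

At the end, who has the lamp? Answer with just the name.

Tracking all object holders:
Start: watch:Frank, book:Carol, lamp:Frank
Event 1 (give book: Carol -> Frank). State: watch:Frank, book:Frank, lamp:Frank
Event 2 (give lamp: Frank -> Wendy). State: watch:Frank, book:Frank, lamp:Wendy
Event 3 (give book: Frank -> Judy). State: watch:Frank, book:Judy, lamp:Wendy
Event 4 (swap watch<->lamp: now watch:Wendy, lamp:Frank). State: watch:Wendy, book:Judy, lamp:Frank
Event 5 (give lamp: Frank -> Judy). State: watch:Wendy, book:Judy, lamp:Judy
Event 6 (give book: Judy -> Carol). State: watch:Wendy, book:Carol, lamp:Judy
Event 7 (give book: Carol -> Wendy). State: watch:Wendy, book:Wendy, lamp:Judy
Event 8 (give lamp: Judy -> Kevin). State: watch:Wendy, book:Wendy, lamp:Kevin
Event 9 (give book: Wendy -> Frank). State: watch:Wendy, book:Frank, lamp:Kevin
Event 10 (swap lamp<->watch: now lamp:Wendy, watch:Kevin). State: watch:Kevin, book:Frank, lamp:Wendy

Final state: watch:Kevin, book:Frank, lamp:Wendy
The lamp is held by Wendy.

Answer: Wendy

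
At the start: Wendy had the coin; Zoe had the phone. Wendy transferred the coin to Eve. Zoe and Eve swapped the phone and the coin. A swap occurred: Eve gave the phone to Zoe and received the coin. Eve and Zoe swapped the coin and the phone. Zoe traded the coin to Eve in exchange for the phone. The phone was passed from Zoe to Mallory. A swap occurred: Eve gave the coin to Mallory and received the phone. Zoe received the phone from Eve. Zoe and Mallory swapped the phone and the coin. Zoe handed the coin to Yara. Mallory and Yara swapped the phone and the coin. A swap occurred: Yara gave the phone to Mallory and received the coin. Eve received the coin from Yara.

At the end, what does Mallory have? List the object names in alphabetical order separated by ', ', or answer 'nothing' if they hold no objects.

Tracking all object holders:
Start: coin:Wendy, phone:Zoe
Event 1 (give coin: Wendy -> Eve). State: coin:Eve, phone:Zoe
Event 2 (swap phone<->coin: now phone:Eve, coin:Zoe). State: coin:Zoe, phone:Eve
Event 3 (swap phone<->coin: now phone:Zoe, coin:Eve). State: coin:Eve, phone:Zoe
Event 4 (swap coin<->phone: now coin:Zoe, phone:Eve). State: coin:Zoe, phone:Eve
Event 5 (swap coin<->phone: now coin:Eve, phone:Zoe). State: coin:Eve, phone:Zoe
Event 6 (give phone: Zoe -> Mallory). State: coin:Eve, phone:Mallory
Event 7 (swap coin<->phone: now coin:Mallory, phone:Eve). State: coin:Mallory, phone:Eve
Event 8 (give phone: Eve -> Zoe). State: coin:Mallory, phone:Zoe
Event 9 (swap phone<->coin: now phone:Mallory, coin:Zoe). State: coin:Zoe, phone:Mallory
Event 10 (give coin: Zoe -> Yara). State: coin:Yara, phone:Mallory
Event 11 (swap phone<->coin: now phone:Yara, coin:Mallory). State: coin:Mallory, phone:Yara
Event 12 (swap phone<->coin: now phone:Mallory, coin:Yara). State: coin:Yara, phone:Mallory
Event 13 (give coin: Yara -> Eve). State: coin:Eve, phone:Mallory

Final state: coin:Eve, phone:Mallory
Mallory holds: phone.

Answer: phone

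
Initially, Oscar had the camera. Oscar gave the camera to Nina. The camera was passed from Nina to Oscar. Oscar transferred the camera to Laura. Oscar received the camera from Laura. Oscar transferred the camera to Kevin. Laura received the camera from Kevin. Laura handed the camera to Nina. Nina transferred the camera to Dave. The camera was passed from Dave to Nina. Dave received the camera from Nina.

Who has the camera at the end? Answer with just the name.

Tracking the camera through each event:
Start: Oscar has the camera.
After event 1: Nina has the camera.
After event 2: Oscar has the camera.
After event 3: Laura has the camera.
After event 4: Oscar has the camera.
After event 5: Kevin has the camera.
After event 6: Laura has the camera.
After event 7: Nina has the camera.
After event 8: Dave has the camera.
After event 9: Nina has the camera.
After event 10: Dave has the camera.

Answer: Dave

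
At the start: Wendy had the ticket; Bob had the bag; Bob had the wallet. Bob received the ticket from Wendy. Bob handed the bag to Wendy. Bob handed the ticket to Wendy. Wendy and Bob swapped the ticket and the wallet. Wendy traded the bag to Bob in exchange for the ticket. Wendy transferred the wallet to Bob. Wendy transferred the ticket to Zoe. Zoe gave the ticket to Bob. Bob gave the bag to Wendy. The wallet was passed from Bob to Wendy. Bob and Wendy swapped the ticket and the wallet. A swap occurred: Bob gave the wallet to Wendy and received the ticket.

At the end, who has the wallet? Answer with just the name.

Answer: Wendy

Derivation:
Tracking all object holders:
Start: ticket:Wendy, bag:Bob, wallet:Bob
Event 1 (give ticket: Wendy -> Bob). State: ticket:Bob, bag:Bob, wallet:Bob
Event 2 (give bag: Bob -> Wendy). State: ticket:Bob, bag:Wendy, wallet:Bob
Event 3 (give ticket: Bob -> Wendy). State: ticket:Wendy, bag:Wendy, wallet:Bob
Event 4 (swap ticket<->wallet: now ticket:Bob, wallet:Wendy). State: ticket:Bob, bag:Wendy, wallet:Wendy
Event 5 (swap bag<->ticket: now bag:Bob, ticket:Wendy). State: ticket:Wendy, bag:Bob, wallet:Wendy
Event 6 (give wallet: Wendy -> Bob). State: ticket:Wendy, bag:Bob, wallet:Bob
Event 7 (give ticket: Wendy -> Zoe). State: ticket:Zoe, bag:Bob, wallet:Bob
Event 8 (give ticket: Zoe -> Bob). State: ticket:Bob, bag:Bob, wallet:Bob
Event 9 (give bag: Bob -> Wendy). State: ticket:Bob, bag:Wendy, wallet:Bob
Event 10 (give wallet: Bob -> Wendy). State: ticket:Bob, bag:Wendy, wallet:Wendy
Event 11 (swap ticket<->wallet: now ticket:Wendy, wallet:Bob). State: ticket:Wendy, bag:Wendy, wallet:Bob
Event 12 (swap wallet<->ticket: now wallet:Wendy, ticket:Bob). State: ticket:Bob, bag:Wendy, wallet:Wendy

Final state: ticket:Bob, bag:Wendy, wallet:Wendy
The wallet is held by Wendy.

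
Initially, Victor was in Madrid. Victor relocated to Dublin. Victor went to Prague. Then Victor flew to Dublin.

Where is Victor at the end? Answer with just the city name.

Tracking Victor's location:
Start: Victor is in Madrid.
After move 1: Madrid -> Dublin. Victor is in Dublin.
After move 2: Dublin -> Prague. Victor is in Prague.
After move 3: Prague -> Dublin. Victor is in Dublin.

Answer: Dublin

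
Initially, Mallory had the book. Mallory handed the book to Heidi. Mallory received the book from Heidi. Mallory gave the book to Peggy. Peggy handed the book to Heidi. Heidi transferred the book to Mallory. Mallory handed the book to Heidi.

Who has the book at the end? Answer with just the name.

Tracking the book through each event:
Start: Mallory has the book.
After event 1: Heidi has the book.
After event 2: Mallory has the book.
After event 3: Peggy has the book.
After event 4: Heidi has the book.
After event 5: Mallory has the book.
After event 6: Heidi has the book.

Answer: Heidi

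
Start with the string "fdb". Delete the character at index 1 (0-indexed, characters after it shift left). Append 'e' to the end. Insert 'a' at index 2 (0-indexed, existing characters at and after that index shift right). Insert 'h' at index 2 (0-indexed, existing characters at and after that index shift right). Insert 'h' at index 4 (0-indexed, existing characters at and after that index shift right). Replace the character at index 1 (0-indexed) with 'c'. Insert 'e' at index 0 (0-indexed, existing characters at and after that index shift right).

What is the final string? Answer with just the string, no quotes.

Answer: efchahe

Derivation:
Applying each edit step by step:
Start: "fdb"
Op 1 (delete idx 1 = 'd'): "fdb" -> "fb"
Op 2 (append 'e'): "fb" -> "fbe"
Op 3 (insert 'a' at idx 2): "fbe" -> "fbae"
Op 4 (insert 'h' at idx 2): "fbae" -> "fbhae"
Op 5 (insert 'h' at idx 4): "fbhae" -> "fbhahe"
Op 6 (replace idx 1: 'b' -> 'c'): "fbhahe" -> "fchahe"
Op 7 (insert 'e' at idx 0): "fchahe" -> "efchahe"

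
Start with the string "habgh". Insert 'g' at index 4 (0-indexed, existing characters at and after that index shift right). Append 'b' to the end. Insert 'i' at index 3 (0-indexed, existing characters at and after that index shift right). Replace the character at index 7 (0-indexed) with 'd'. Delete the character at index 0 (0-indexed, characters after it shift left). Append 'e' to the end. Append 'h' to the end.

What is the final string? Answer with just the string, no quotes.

Answer: abigghdeh

Derivation:
Applying each edit step by step:
Start: "habgh"
Op 1 (insert 'g' at idx 4): "habgh" -> "habggh"
Op 2 (append 'b'): "habggh" -> "habgghb"
Op 3 (insert 'i' at idx 3): "habgghb" -> "habigghb"
Op 4 (replace idx 7: 'b' -> 'd'): "habigghb" -> "habigghd"
Op 5 (delete idx 0 = 'h'): "habigghd" -> "abigghd"
Op 6 (append 'e'): "abigghd" -> "abigghde"
Op 7 (append 'h'): "abigghde" -> "abigghdeh"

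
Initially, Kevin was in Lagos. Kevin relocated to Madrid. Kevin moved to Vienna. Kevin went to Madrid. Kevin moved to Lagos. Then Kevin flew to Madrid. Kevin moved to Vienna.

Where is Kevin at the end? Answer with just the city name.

Answer: Vienna

Derivation:
Tracking Kevin's location:
Start: Kevin is in Lagos.
After move 1: Lagos -> Madrid. Kevin is in Madrid.
After move 2: Madrid -> Vienna. Kevin is in Vienna.
After move 3: Vienna -> Madrid. Kevin is in Madrid.
After move 4: Madrid -> Lagos. Kevin is in Lagos.
After move 5: Lagos -> Madrid. Kevin is in Madrid.
After move 6: Madrid -> Vienna. Kevin is in Vienna.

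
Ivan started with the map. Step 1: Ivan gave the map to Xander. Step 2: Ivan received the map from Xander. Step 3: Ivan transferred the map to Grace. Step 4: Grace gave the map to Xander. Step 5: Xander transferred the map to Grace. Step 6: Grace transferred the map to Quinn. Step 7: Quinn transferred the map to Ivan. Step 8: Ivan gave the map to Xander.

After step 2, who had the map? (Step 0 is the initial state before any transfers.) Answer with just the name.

Tracking the map holder through step 2:
After step 0 (start): Ivan
After step 1: Xander
After step 2: Ivan

At step 2, the holder is Ivan.

Answer: Ivan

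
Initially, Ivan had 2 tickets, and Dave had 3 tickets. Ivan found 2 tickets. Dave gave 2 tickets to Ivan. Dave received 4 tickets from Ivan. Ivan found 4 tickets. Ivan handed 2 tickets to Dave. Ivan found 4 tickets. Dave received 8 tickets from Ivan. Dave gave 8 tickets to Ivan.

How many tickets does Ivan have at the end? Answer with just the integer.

Tracking counts step by step:
Start: Ivan=2, Dave=3
Event 1 (Ivan +2): Ivan: 2 -> 4. State: Ivan=4, Dave=3
Event 2 (Dave -> Ivan, 2): Dave: 3 -> 1, Ivan: 4 -> 6. State: Ivan=6, Dave=1
Event 3 (Ivan -> Dave, 4): Ivan: 6 -> 2, Dave: 1 -> 5. State: Ivan=2, Dave=5
Event 4 (Ivan +4): Ivan: 2 -> 6. State: Ivan=6, Dave=5
Event 5 (Ivan -> Dave, 2): Ivan: 6 -> 4, Dave: 5 -> 7. State: Ivan=4, Dave=7
Event 6 (Ivan +4): Ivan: 4 -> 8. State: Ivan=8, Dave=7
Event 7 (Ivan -> Dave, 8): Ivan: 8 -> 0, Dave: 7 -> 15. State: Ivan=0, Dave=15
Event 8 (Dave -> Ivan, 8): Dave: 15 -> 7, Ivan: 0 -> 8. State: Ivan=8, Dave=7

Ivan's final count: 8

Answer: 8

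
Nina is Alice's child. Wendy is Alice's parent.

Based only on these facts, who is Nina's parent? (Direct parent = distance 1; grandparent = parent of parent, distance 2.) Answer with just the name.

Reconstructing the parent chain from the given facts:
  Wendy -> Alice -> Nina
(each arrow means 'parent of the next')
Positions in the chain (0 = top):
  position of Wendy: 0
  position of Alice: 1
  position of Nina: 2

Nina is at position 2; the parent is 1 step up the chain, i.e. position 1: Alice.

Answer: Alice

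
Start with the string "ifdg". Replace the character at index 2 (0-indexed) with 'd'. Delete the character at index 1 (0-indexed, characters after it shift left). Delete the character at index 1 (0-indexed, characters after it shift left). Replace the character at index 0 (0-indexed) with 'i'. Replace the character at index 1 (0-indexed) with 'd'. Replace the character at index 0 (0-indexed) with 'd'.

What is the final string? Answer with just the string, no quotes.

Answer: dd

Derivation:
Applying each edit step by step:
Start: "ifdg"
Op 1 (replace idx 2: 'd' -> 'd'): "ifdg" -> "ifdg"
Op 2 (delete idx 1 = 'f'): "ifdg" -> "idg"
Op 3 (delete idx 1 = 'd'): "idg" -> "ig"
Op 4 (replace idx 0: 'i' -> 'i'): "ig" -> "ig"
Op 5 (replace idx 1: 'g' -> 'd'): "ig" -> "id"
Op 6 (replace idx 0: 'i' -> 'd'): "id" -> "dd"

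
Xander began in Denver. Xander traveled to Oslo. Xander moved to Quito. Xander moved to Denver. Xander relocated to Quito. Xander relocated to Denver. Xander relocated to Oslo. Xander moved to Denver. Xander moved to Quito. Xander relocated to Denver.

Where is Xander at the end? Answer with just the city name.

Tracking Xander's location:
Start: Xander is in Denver.
After move 1: Denver -> Oslo. Xander is in Oslo.
After move 2: Oslo -> Quito. Xander is in Quito.
After move 3: Quito -> Denver. Xander is in Denver.
After move 4: Denver -> Quito. Xander is in Quito.
After move 5: Quito -> Denver. Xander is in Denver.
After move 6: Denver -> Oslo. Xander is in Oslo.
After move 7: Oslo -> Denver. Xander is in Denver.
After move 8: Denver -> Quito. Xander is in Quito.
After move 9: Quito -> Denver. Xander is in Denver.

Answer: Denver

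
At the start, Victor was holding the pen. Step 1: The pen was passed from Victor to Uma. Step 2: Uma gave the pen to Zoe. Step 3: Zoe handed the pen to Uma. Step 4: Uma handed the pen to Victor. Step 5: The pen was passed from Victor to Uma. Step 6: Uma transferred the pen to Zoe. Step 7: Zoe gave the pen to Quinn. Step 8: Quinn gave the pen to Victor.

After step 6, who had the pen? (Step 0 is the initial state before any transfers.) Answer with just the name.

Answer: Zoe

Derivation:
Tracking the pen holder through step 6:
After step 0 (start): Victor
After step 1: Uma
After step 2: Zoe
After step 3: Uma
After step 4: Victor
After step 5: Uma
After step 6: Zoe

At step 6, the holder is Zoe.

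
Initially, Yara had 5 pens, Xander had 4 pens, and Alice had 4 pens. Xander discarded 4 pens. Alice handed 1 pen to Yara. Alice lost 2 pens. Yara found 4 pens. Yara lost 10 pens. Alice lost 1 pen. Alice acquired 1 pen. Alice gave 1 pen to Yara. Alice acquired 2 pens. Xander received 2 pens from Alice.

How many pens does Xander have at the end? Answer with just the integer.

Answer: 2

Derivation:
Tracking counts step by step:
Start: Yara=5, Xander=4, Alice=4
Event 1 (Xander -4): Xander: 4 -> 0. State: Yara=5, Xander=0, Alice=4
Event 2 (Alice -> Yara, 1): Alice: 4 -> 3, Yara: 5 -> 6. State: Yara=6, Xander=0, Alice=3
Event 3 (Alice -2): Alice: 3 -> 1. State: Yara=6, Xander=0, Alice=1
Event 4 (Yara +4): Yara: 6 -> 10. State: Yara=10, Xander=0, Alice=1
Event 5 (Yara -10): Yara: 10 -> 0. State: Yara=0, Xander=0, Alice=1
Event 6 (Alice -1): Alice: 1 -> 0. State: Yara=0, Xander=0, Alice=0
Event 7 (Alice +1): Alice: 0 -> 1. State: Yara=0, Xander=0, Alice=1
Event 8 (Alice -> Yara, 1): Alice: 1 -> 0, Yara: 0 -> 1. State: Yara=1, Xander=0, Alice=0
Event 9 (Alice +2): Alice: 0 -> 2. State: Yara=1, Xander=0, Alice=2
Event 10 (Alice -> Xander, 2): Alice: 2 -> 0, Xander: 0 -> 2. State: Yara=1, Xander=2, Alice=0

Xander's final count: 2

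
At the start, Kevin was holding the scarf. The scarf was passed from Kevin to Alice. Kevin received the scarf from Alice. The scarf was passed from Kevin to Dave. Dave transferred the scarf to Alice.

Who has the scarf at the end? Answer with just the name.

Tracking the scarf through each event:
Start: Kevin has the scarf.
After event 1: Alice has the scarf.
After event 2: Kevin has the scarf.
After event 3: Dave has the scarf.
After event 4: Alice has the scarf.

Answer: Alice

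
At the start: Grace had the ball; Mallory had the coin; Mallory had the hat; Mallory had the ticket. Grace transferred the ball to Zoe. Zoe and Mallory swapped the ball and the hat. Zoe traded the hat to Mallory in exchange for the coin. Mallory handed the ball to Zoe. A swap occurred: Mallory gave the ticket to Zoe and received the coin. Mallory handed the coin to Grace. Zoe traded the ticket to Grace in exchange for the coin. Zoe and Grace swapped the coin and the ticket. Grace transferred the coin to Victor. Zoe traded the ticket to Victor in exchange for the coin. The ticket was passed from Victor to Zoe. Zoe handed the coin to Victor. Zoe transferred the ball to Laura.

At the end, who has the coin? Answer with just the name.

Answer: Victor

Derivation:
Tracking all object holders:
Start: ball:Grace, coin:Mallory, hat:Mallory, ticket:Mallory
Event 1 (give ball: Grace -> Zoe). State: ball:Zoe, coin:Mallory, hat:Mallory, ticket:Mallory
Event 2 (swap ball<->hat: now ball:Mallory, hat:Zoe). State: ball:Mallory, coin:Mallory, hat:Zoe, ticket:Mallory
Event 3 (swap hat<->coin: now hat:Mallory, coin:Zoe). State: ball:Mallory, coin:Zoe, hat:Mallory, ticket:Mallory
Event 4 (give ball: Mallory -> Zoe). State: ball:Zoe, coin:Zoe, hat:Mallory, ticket:Mallory
Event 5 (swap ticket<->coin: now ticket:Zoe, coin:Mallory). State: ball:Zoe, coin:Mallory, hat:Mallory, ticket:Zoe
Event 6 (give coin: Mallory -> Grace). State: ball:Zoe, coin:Grace, hat:Mallory, ticket:Zoe
Event 7 (swap ticket<->coin: now ticket:Grace, coin:Zoe). State: ball:Zoe, coin:Zoe, hat:Mallory, ticket:Grace
Event 8 (swap coin<->ticket: now coin:Grace, ticket:Zoe). State: ball:Zoe, coin:Grace, hat:Mallory, ticket:Zoe
Event 9 (give coin: Grace -> Victor). State: ball:Zoe, coin:Victor, hat:Mallory, ticket:Zoe
Event 10 (swap ticket<->coin: now ticket:Victor, coin:Zoe). State: ball:Zoe, coin:Zoe, hat:Mallory, ticket:Victor
Event 11 (give ticket: Victor -> Zoe). State: ball:Zoe, coin:Zoe, hat:Mallory, ticket:Zoe
Event 12 (give coin: Zoe -> Victor). State: ball:Zoe, coin:Victor, hat:Mallory, ticket:Zoe
Event 13 (give ball: Zoe -> Laura). State: ball:Laura, coin:Victor, hat:Mallory, ticket:Zoe

Final state: ball:Laura, coin:Victor, hat:Mallory, ticket:Zoe
The coin is held by Victor.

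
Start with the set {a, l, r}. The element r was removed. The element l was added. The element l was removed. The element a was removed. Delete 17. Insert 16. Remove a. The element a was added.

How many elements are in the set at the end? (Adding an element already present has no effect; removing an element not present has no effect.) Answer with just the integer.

Answer: 2

Derivation:
Tracking the set through each operation:
Start: {a, l, r}
Event 1 (remove r): removed. Set: {a, l}
Event 2 (add l): already present, no change. Set: {a, l}
Event 3 (remove l): removed. Set: {a}
Event 4 (remove a): removed. Set: {}
Event 5 (remove 17): not present, no change. Set: {}
Event 6 (add 16): added. Set: {16}
Event 7 (remove a): not present, no change. Set: {16}
Event 8 (add a): added. Set: {16, a}

Final set: {16, a} (size 2)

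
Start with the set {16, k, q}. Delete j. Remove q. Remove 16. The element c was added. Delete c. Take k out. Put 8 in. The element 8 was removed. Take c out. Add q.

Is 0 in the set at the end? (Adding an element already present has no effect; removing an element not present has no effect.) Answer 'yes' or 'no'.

Answer: no

Derivation:
Tracking the set through each operation:
Start: {16, k, q}
Event 1 (remove j): not present, no change. Set: {16, k, q}
Event 2 (remove q): removed. Set: {16, k}
Event 3 (remove 16): removed. Set: {k}
Event 4 (add c): added. Set: {c, k}
Event 5 (remove c): removed. Set: {k}
Event 6 (remove k): removed. Set: {}
Event 7 (add 8): added. Set: {8}
Event 8 (remove 8): removed. Set: {}
Event 9 (remove c): not present, no change. Set: {}
Event 10 (add q): added. Set: {q}

Final set: {q} (size 1)
0 is NOT in the final set.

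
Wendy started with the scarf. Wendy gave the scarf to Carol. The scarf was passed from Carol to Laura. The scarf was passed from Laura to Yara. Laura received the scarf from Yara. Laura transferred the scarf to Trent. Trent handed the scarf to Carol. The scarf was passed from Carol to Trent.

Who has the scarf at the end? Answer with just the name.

Tracking the scarf through each event:
Start: Wendy has the scarf.
After event 1: Carol has the scarf.
After event 2: Laura has the scarf.
After event 3: Yara has the scarf.
After event 4: Laura has the scarf.
After event 5: Trent has the scarf.
After event 6: Carol has the scarf.
After event 7: Trent has the scarf.

Answer: Trent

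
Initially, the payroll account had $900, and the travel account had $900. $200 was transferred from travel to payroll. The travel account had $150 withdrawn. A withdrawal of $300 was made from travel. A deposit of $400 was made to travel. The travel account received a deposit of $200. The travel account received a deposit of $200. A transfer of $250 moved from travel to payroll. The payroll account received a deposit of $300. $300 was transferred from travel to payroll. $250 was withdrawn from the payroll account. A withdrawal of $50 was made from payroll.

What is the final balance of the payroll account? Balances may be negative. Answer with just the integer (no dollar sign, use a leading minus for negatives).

Answer: 1650

Derivation:
Tracking account balances step by step:
Start: payroll=900, travel=900
Event 1 (transfer 200 travel -> payroll): travel: 900 - 200 = 700, payroll: 900 + 200 = 1100. Balances: payroll=1100, travel=700
Event 2 (withdraw 150 from travel): travel: 700 - 150 = 550. Balances: payroll=1100, travel=550
Event 3 (withdraw 300 from travel): travel: 550 - 300 = 250. Balances: payroll=1100, travel=250
Event 4 (deposit 400 to travel): travel: 250 + 400 = 650. Balances: payroll=1100, travel=650
Event 5 (deposit 200 to travel): travel: 650 + 200 = 850. Balances: payroll=1100, travel=850
Event 6 (deposit 200 to travel): travel: 850 + 200 = 1050. Balances: payroll=1100, travel=1050
Event 7 (transfer 250 travel -> payroll): travel: 1050 - 250 = 800, payroll: 1100 + 250 = 1350. Balances: payroll=1350, travel=800
Event 8 (deposit 300 to payroll): payroll: 1350 + 300 = 1650. Balances: payroll=1650, travel=800
Event 9 (transfer 300 travel -> payroll): travel: 800 - 300 = 500, payroll: 1650 + 300 = 1950. Balances: payroll=1950, travel=500
Event 10 (withdraw 250 from payroll): payroll: 1950 - 250 = 1700. Balances: payroll=1700, travel=500
Event 11 (withdraw 50 from payroll): payroll: 1700 - 50 = 1650. Balances: payroll=1650, travel=500

Final balance of payroll: 1650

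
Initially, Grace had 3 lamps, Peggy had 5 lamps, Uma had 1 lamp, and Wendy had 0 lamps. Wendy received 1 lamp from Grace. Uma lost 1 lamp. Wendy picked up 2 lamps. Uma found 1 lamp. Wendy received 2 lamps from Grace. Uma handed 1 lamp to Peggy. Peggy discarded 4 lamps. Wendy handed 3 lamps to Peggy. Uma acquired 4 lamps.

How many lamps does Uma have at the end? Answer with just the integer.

Answer: 4

Derivation:
Tracking counts step by step:
Start: Grace=3, Peggy=5, Uma=1, Wendy=0
Event 1 (Grace -> Wendy, 1): Grace: 3 -> 2, Wendy: 0 -> 1. State: Grace=2, Peggy=5, Uma=1, Wendy=1
Event 2 (Uma -1): Uma: 1 -> 0. State: Grace=2, Peggy=5, Uma=0, Wendy=1
Event 3 (Wendy +2): Wendy: 1 -> 3. State: Grace=2, Peggy=5, Uma=0, Wendy=3
Event 4 (Uma +1): Uma: 0 -> 1. State: Grace=2, Peggy=5, Uma=1, Wendy=3
Event 5 (Grace -> Wendy, 2): Grace: 2 -> 0, Wendy: 3 -> 5. State: Grace=0, Peggy=5, Uma=1, Wendy=5
Event 6 (Uma -> Peggy, 1): Uma: 1 -> 0, Peggy: 5 -> 6. State: Grace=0, Peggy=6, Uma=0, Wendy=5
Event 7 (Peggy -4): Peggy: 6 -> 2. State: Grace=0, Peggy=2, Uma=0, Wendy=5
Event 8 (Wendy -> Peggy, 3): Wendy: 5 -> 2, Peggy: 2 -> 5. State: Grace=0, Peggy=5, Uma=0, Wendy=2
Event 9 (Uma +4): Uma: 0 -> 4. State: Grace=0, Peggy=5, Uma=4, Wendy=2

Uma's final count: 4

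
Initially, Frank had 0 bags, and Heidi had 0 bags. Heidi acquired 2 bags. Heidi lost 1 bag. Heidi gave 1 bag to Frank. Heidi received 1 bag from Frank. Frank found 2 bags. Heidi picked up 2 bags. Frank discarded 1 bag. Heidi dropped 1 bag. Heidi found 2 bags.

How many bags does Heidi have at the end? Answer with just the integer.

Answer: 4

Derivation:
Tracking counts step by step:
Start: Frank=0, Heidi=0
Event 1 (Heidi +2): Heidi: 0 -> 2. State: Frank=0, Heidi=2
Event 2 (Heidi -1): Heidi: 2 -> 1. State: Frank=0, Heidi=1
Event 3 (Heidi -> Frank, 1): Heidi: 1 -> 0, Frank: 0 -> 1. State: Frank=1, Heidi=0
Event 4 (Frank -> Heidi, 1): Frank: 1 -> 0, Heidi: 0 -> 1. State: Frank=0, Heidi=1
Event 5 (Frank +2): Frank: 0 -> 2. State: Frank=2, Heidi=1
Event 6 (Heidi +2): Heidi: 1 -> 3. State: Frank=2, Heidi=3
Event 7 (Frank -1): Frank: 2 -> 1. State: Frank=1, Heidi=3
Event 8 (Heidi -1): Heidi: 3 -> 2. State: Frank=1, Heidi=2
Event 9 (Heidi +2): Heidi: 2 -> 4. State: Frank=1, Heidi=4

Heidi's final count: 4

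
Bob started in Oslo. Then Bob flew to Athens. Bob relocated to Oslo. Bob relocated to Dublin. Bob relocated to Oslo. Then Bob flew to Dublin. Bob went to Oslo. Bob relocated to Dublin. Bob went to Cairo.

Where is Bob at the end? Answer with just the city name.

Tracking Bob's location:
Start: Bob is in Oslo.
After move 1: Oslo -> Athens. Bob is in Athens.
After move 2: Athens -> Oslo. Bob is in Oslo.
After move 3: Oslo -> Dublin. Bob is in Dublin.
After move 4: Dublin -> Oslo. Bob is in Oslo.
After move 5: Oslo -> Dublin. Bob is in Dublin.
After move 6: Dublin -> Oslo. Bob is in Oslo.
After move 7: Oslo -> Dublin. Bob is in Dublin.
After move 8: Dublin -> Cairo. Bob is in Cairo.

Answer: Cairo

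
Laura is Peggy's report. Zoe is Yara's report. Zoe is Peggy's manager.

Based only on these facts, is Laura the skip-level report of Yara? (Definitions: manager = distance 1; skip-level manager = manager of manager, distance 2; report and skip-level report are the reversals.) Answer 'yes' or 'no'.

Answer: no

Derivation:
Reconstructing the manager chain from the given facts:
  Yara -> Zoe -> Peggy -> Laura
(each arrow means 'manager of the next')
Positions in the chain (0 = top):
  position of Yara: 0
  position of Zoe: 1
  position of Peggy: 2
  position of Laura: 3

Laura is at position 3, Yara is at position 0; signed distance (j - i) = -3.
'skip-level report' requires j - i = -2. Actual distance is -3, so the relation does NOT hold.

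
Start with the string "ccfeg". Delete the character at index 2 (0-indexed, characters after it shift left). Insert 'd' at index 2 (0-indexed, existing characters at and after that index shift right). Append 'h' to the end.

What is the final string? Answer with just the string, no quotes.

Applying each edit step by step:
Start: "ccfeg"
Op 1 (delete idx 2 = 'f'): "ccfeg" -> "cceg"
Op 2 (insert 'd' at idx 2): "cceg" -> "ccdeg"
Op 3 (append 'h'): "ccdeg" -> "ccdegh"

Answer: ccdegh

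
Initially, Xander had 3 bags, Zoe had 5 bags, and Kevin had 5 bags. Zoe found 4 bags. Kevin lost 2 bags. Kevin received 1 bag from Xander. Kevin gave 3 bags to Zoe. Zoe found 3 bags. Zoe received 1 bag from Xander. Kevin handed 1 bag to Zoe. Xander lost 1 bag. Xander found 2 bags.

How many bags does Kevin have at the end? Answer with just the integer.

Tracking counts step by step:
Start: Xander=3, Zoe=5, Kevin=5
Event 1 (Zoe +4): Zoe: 5 -> 9. State: Xander=3, Zoe=9, Kevin=5
Event 2 (Kevin -2): Kevin: 5 -> 3. State: Xander=3, Zoe=9, Kevin=3
Event 3 (Xander -> Kevin, 1): Xander: 3 -> 2, Kevin: 3 -> 4. State: Xander=2, Zoe=9, Kevin=4
Event 4 (Kevin -> Zoe, 3): Kevin: 4 -> 1, Zoe: 9 -> 12. State: Xander=2, Zoe=12, Kevin=1
Event 5 (Zoe +3): Zoe: 12 -> 15. State: Xander=2, Zoe=15, Kevin=1
Event 6 (Xander -> Zoe, 1): Xander: 2 -> 1, Zoe: 15 -> 16. State: Xander=1, Zoe=16, Kevin=1
Event 7 (Kevin -> Zoe, 1): Kevin: 1 -> 0, Zoe: 16 -> 17. State: Xander=1, Zoe=17, Kevin=0
Event 8 (Xander -1): Xander: 1 -> 0. State: Xander=0, Zoe=17, Kevin=0
Event 9 (Xander +2): Xander: 0 -> 2. State: Xander=2, Zoe=17, Kevin=0

Kevin's final count: 0

Answer: 0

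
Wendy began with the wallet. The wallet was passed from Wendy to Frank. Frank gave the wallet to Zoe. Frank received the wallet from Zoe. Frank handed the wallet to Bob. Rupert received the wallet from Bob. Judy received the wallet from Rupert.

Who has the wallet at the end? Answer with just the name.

Tracking the wallet through each event:
Start: Wendy has the wallet.
After event 1: Frank has the wallet.
After event 2: Zoe has the wallet.
After event 3: Frank has the wallet.
After event 4: Bob has the wallet.
After event 5: Rupert has the wallet.
After event 6: Judy has the wallet.

Answer: Judy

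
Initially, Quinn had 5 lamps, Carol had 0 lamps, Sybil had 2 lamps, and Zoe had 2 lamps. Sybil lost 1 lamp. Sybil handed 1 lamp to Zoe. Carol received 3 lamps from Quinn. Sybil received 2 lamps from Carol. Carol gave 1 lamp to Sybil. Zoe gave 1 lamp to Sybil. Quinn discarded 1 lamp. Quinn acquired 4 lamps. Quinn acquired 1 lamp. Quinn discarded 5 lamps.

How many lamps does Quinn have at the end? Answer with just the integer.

Tracking counts step by step:
Start: Quinn=5, Carol=0, Sybil=2, Zoe=2
Event 1 (Sybil -1): Sybil: 2 -> 1. State: Quinn=5, Carol=0, Sybil=1, Zoe=2
Event 2 (Sybil -> Zoe, 1): Sybil: 1 -> 0, Zoe: 2 -> 3. State: Quinn=5, Carol=0, Sybil=0, Zoe=3
Event 3 (Quinn -> Carol, 3): Quinn: 5 -> 2, Carol: 0 -> 3. State: Quinn=2, Carol=3, Sybil=0, Zoe=3
Event 4 (Carol -> Sybil, 2): Carol: 3 -> 1, Sybil: 0 -> 2. State: Quinn=2, Carol=1, Sybil=2, Zoe=3
Event 5 (Carol -> Sybil, 1): Carol: 1 -> 0, Sybil: 2 -> 3. State: Quinn=2, Carol=0, Sybil=3, Zoe=3
Event 6 (Zoe -> Sybil, 1): Zoe: 3 -> 2, Sybil: 3 -> 4. State: Quinn=2, Carol=0, Sybil=4, Zoe=2
Event 7 (Quinn -1): Quinn: 2 -> 1. State: Quinn=1, Carol=0, Sybil=4, Zoe=2
Event 8 (Quinn +4): Quinn: 1 -> 5. State: Quinn=5, Carol=0, Sybil=4, Zoe=2
Event 9 (Quinn +1): Quinn: 5 -> 6. State: Quinn=6, Carol=0, Sybil=4, Zoe=2
Event 10 (Quinn -5): Quinn: 6 -> 1. State: Quinn=1, Carol=0, Sybil=4, Zoe=2

Quinn's final count: 1

Answer: 1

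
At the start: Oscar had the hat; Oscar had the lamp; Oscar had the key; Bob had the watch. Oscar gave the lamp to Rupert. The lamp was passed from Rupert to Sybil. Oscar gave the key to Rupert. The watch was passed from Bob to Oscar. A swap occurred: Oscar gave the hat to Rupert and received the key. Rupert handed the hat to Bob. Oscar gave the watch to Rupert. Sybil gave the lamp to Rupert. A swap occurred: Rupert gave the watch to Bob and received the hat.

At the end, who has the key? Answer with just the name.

Answer: Oscar

Derivation:
Tracking all object holders:
Start: hat:Oscar, lamp:Oscar, key:Oscar, watch:Bob
Event 1 (give lamp: Oscar -> Rupert). State: hat:Oscar, lamp:Rupert, key:Oscar, watch:Bob
Event 2 (give lamp: Rupert -> Sybil). State: hat:Oscar, lamp:Sybil, key:Oscar, watch:Bob
Event 3 (give key: Oscar -> Rupert). State: hat:Oscar, lamp:Sybil, key:Rupert, watch:Bob
Event 4 (give watch: Bob -> Oscar). State: hat:Oscar, lamp:Sybil, key:Rupert, watch:Oscar
Event 5 (swap hat<->key: now hat:Rupert, key:Oscar). State: hat:Rupert, lamp:Sybil, key:Oscar, watch:Oscar
Event 6 (give hat: Rupert -> Bob). State: hat:Bob, lamp:Sybil, key:Oscar, watch:Oscar
Event 7 (give watch: Oscar -> Rupert). State: hat:Bob, lamp:Sybil, key:Oscar, watch:Rupert
Event 8 (give lamp: Sybil -> Rupert). State: hat:Bob, lamp:Rupert, key:Oscar, watch:Rupert
Event 9 (swap watch<->hat: now watch:Bob, hat:Rupert). State: hat:Rupert, lamp:Rupert, key:Oscar, watch:Bob

Final state: hat:Rupert, lamp:Rupert, key:Oscar, watch:Bob
The key is held by Oscar.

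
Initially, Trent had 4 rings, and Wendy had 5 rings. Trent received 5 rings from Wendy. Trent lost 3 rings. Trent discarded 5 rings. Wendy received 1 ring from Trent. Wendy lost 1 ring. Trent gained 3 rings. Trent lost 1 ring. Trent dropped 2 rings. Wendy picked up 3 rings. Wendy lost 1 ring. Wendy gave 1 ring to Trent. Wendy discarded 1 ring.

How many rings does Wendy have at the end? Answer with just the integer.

Answer: 0

Derivation:
Tracking counts step by step:
Start: Trent=4, Wendy=5
Event 1 (Wendy -> Trent, 5): Wendy: 5 -> 0, Trent: 4 -> 9. State: Trent=9, Wendy=0
Event 2 (Trent -3): Trent: 9 -> 6. State: Trent=6, Wendy=0
Event 3 (Trent -5): Trent: 6 -> 1. State: Trent=1, Wendy=0
Event 4 (Trent -> Wendy, 1): Trent: 1 -> 0, Wendy: 0 -> 1. State: Trent=0, Wendy=1
Event 5 (Wendy -1): Wendy: 1 -> 0. State: Trent=0, Wendy=0
Event 6 (Trent +3): Trent: 0 -> 3. State: Trent=3, Wendy=0
Event 7 (Trent -1): Trent: 3 -> 2. State: Trent=2, Wendy=0
Event 8 (Trent -2): Trent: 2 -> 0. State: Trent=0, Wendy=0
Event 9 (Wendy +3): Wendy: 0 -> 3. State: Trent=0, Wendy=3
Event 10 (Wendy -1): Wendy: 3 -> 2. State: Trent=0, Wendy=2
Event 11 (Wendy -> Trent, 1): Wendy: 2 -> 1, Trent: 0 -> 1. State: Trent=1, Wendy=1
Event 12 (Wendy -1): Wendy: 1 -> 0. State: Trent=1, Wendy=0

Wendy's final count: 0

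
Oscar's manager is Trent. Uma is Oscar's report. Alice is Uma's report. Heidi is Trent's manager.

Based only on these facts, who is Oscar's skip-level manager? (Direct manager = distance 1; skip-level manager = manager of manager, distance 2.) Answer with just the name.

Reconstructing the manager chain from the given facts:
  Heidi -> Trent -> Oscar -> Uma -> Alice
(each arrow means 'manager of the next')
Positions in the chain (0 = top):
  position of Heidi: 0
  position of Trent: 1
  position of Oscar: 2
  position of Uma: 3
  position of Alice: 4

Oscar is at position 2; the skip-level manager is 2 steps up the chain, i.e. position 0: Heidi.

Answer: Heidi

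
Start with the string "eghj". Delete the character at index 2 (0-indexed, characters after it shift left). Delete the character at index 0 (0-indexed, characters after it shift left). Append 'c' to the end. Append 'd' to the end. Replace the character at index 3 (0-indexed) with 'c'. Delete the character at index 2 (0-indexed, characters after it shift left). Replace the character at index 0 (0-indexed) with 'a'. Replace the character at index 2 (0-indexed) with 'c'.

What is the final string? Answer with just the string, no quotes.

Answer: ajc

Derivation:
Applying each edit step by step:
Start: "eghj"
Op 1 (delete idx 2 = 'h'): "eghj" -> "egj"
Op 2 (delete idx 0 = 'e'): "egj" -> "gj"
Op 3 (append 'c'): "gj" -> "gjc"
Op 4 (append 'd'): "gjc" -> "gjcd"
Op 5 (replace idx 3: 'd' -> 'c'): "gjcd" -> "gjcc"
Op 6 (delete idx 2 = 'c'): "gjcc" -> "gjc"
Op 7 (replace idx 0: 'g' -> 'a'): "gjc" -> "ajc"
Op 8 (replace idx 2: 'c' -> 'c'): "ajc" -> "ajc"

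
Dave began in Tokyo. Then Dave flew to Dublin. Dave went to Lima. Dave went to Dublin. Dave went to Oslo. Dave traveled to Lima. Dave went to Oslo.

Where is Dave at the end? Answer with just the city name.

Tracking Dave's location:
Start: Dave is in Tokyo.
After move 1: Tokyo -> Dublin. Dave is in Dublin.
After move 2: Dublin -> Lima. Dave is in Lima.
After move 3: Lima -> Dublin. Dave is in Dublin.
After move 4: Dublin -> Oslo. Dave is in Oslo.
After move 5: Oslo -> Lima. Dave is in Lima.
After move 6: Lima -> Oslo. Dave is in Oslo.

Answer: Oslo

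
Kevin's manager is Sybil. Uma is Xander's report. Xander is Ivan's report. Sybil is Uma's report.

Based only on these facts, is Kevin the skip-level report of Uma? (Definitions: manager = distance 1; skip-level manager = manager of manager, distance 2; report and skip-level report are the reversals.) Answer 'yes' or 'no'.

Reconstructing the manager chain from the given facts:
  Ivan -> Xander -> Uma -> Sybil -> Kevin
(each arrow means 'manager of the next')
Positions in the chain (0 = top):
  position of Ivan: 0
  position of Xander: 1
  position of Uma: 2
  position of Sybil: 3
  position of Kevin: 4

Kevin is at position 4, Uma is at position 2; signed distance (j - i) = -2.
'skip-level report' requires j - i = -2. Actual distance is -2, so the relation HOLDS.

Answer: yes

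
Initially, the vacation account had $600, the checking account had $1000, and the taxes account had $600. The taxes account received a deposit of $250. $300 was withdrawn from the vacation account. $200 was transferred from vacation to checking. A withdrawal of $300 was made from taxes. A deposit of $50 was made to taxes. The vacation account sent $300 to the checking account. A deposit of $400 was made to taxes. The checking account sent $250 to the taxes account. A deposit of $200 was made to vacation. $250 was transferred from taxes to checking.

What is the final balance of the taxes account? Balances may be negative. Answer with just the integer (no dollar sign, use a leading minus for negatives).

Tracking account balances step by step:
Start: vacation=600, checking=1000, taxes=600
Event 1 (deposit 250 to taxes): taxes: 600 + 250 = 850. Balances: vacation=600, checking=1000, taxes=850
Event 2 (withdraw 300 from vacation): vacation: 600 - 300 = 300. Balances: vacation=300, checking=1000, taxes=850
Event 3 (transfer 200 vacation -> checking): vacation: 300 - 200 = 100, checking: 1000 + 200 = 1200. Balances: vacation=100, checking=1200, taxes=850
Event 4 (withdraw 300 from taxes): taxes: 850 - 300 = 550. Balances: vacation=100, checking=1200, taxes=550
Event 5 (deposit 50 to taxes): taxes: 550 + 50 = 600. Balances: vacation=100, checking=1200, taxes=600
Event 6 (transfer 300 vacation -> checking): vacation: 100 - 300 = -200, checking: 1200 + 300 = 1500. Balances: vacation=-200, checking=1500, taxes=600
Event 7 (deposit 400 to taxes): taxes: 600 + 400 = 1000. Balances: vacation=-200, checking=1500, taxes=1000
Event 8 (transfer 250 checking -> taxes): checking: 1500 - 250 = 1250, taxes: 1000 + 250 = 1250. Balances: vacation=-200, checking=1250, taxes=1250
Event 9 (deposit 200 to vacation): vacation: -200 + 200 = 0. Balances: vacation=0, checking=1250, taxes=1250
Event 10 (transfer 250 taxes -> checking): taxes: 1250 - 250 = 1000, checking: 1250 + 250 = 1500. Balances: vacation=0, checking=1500, taxes=1000

Final balance of taxes: 1000

Answer: 1000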